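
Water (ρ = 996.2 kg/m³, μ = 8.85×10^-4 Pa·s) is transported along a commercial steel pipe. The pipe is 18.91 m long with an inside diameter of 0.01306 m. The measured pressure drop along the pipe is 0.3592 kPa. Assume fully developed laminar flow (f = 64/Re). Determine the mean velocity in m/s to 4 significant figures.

V ≈ 0.1144 m/s

For laminar flow, f = 64/Re with Re = ρVD/μ, so Darcy-Weisbach reduces to ΔP = 32μLV/D². Solving for V: V = ΔP·D²/(32μL) = 359.2·(0.01306)²/(32·0.000885·18.91) = 0.1144 m/s.
Check: Re = ρVD/μ = 996.2·0.1144·0.01306/0.000885 = 1682 < 2300, so the laminar assumption holds.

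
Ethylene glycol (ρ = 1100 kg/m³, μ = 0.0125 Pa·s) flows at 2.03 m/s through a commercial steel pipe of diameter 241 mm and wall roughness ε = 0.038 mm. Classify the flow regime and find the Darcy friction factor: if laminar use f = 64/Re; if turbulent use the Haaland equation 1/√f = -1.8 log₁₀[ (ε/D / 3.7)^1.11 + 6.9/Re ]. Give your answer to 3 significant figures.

f ≈ 0.0218

Re = ρVD/μ = 1100·2.03·0.241/0.0125 = 4.305e+04.
Re > 4000 → turbulent. ε/D = 3.8e-05/0.241 = 0.000158; Haaland: 1/√f = -1.8 log₁₀[1.41e-05 + 0.00016] = 6.765, so f = 0.02185.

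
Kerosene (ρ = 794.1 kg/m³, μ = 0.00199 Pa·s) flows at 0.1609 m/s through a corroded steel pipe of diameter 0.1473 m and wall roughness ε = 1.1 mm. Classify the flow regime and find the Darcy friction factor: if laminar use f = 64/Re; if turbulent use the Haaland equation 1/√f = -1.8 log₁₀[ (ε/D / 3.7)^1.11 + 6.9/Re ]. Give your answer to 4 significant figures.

Re = ρVD/μ = 794.1·0.1609·0.1473/0.00199 = 9458.
Re > 4000 → turbulent. ε/D = 0.0011/0.1473 = 0.00747; Haaland: 1/√f = -1.8 log₁₀[0.00102 + 0.00073] = 4.963, so f = 0.0406.

f ≈ 0.04060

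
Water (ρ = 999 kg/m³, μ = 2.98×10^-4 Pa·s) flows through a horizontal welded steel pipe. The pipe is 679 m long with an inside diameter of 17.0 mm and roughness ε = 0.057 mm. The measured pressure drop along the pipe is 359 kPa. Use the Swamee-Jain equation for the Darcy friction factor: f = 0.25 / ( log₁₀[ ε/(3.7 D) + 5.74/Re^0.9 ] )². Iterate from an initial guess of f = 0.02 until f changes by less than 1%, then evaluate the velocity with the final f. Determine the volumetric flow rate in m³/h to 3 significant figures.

Rearranging Darcy-Weisbach: V = √(2·ΔP·D/(f·L·ρ)). With ε/D = 5.7e-05/0.017 = 0.00335, iterate starting from f = 0.02:
  f = 0.02 → V = √(2·3.59e+05·0.017/(0.02·679·999)) = 0.9485 m/s; Re = ρVD/μ = 5.406e+04; f → 0.02946
  f = 0.02946 → V = 0.7815 m/s; Re = 4.454e+04; f → 0.02989
  f = 0.02989 → V = 0.7759 m/s; Re = 4.422e+04; f → 0.02991
Converged (Δf/f < 1%). With the final f = 0.02991: V = √(2·3.59e+05·0.017/(0.02991·679·999)) = 0.7757 m/s.
Q = V·A = 0.7757·(π/4·0.017²) = 0.0001761 m³/s = 0.634 m³/h.

Q ≈ 0.634 m³/h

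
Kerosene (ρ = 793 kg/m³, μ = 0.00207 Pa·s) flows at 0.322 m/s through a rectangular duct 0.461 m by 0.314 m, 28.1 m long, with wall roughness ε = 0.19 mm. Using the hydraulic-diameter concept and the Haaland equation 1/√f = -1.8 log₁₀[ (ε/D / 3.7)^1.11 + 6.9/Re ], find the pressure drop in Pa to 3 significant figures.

Hydraulic diameter D_h = 4A/P = 4·(0.461·0.314)/(2·(0.461+0.314)) = 0.579/1.55 = 0.3736 m.
Re = ρVD_h/μ = 793·0.322·0.3736/0.00207 = 4.608e+04.
ε/D_h = 0.00019/0.3736 = 0.000509; Haaland gives 1/√f = -1.8 log₁₀[5.17e-05+0.00015] = 6.653, so f = 0.0226.
ΔP = f(L/D_h)(ρV²/2) = 0.0226·28.1/0.3736·41.11 = 69.87 Pa.

ΔP ≈ 69.9 Pa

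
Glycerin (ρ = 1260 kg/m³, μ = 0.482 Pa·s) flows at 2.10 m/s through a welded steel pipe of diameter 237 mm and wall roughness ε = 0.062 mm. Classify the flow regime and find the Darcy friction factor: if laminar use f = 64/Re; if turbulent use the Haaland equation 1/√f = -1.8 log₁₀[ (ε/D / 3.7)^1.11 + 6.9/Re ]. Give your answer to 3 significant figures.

Re = ρVD/μ = 1260·2.1·0.237/0.482 = 1301.
Re < 2300 → laminar, so f = 64/Re = 0.04919 (roughness is irrelevant in laminar flow).

f ≈ 0.0492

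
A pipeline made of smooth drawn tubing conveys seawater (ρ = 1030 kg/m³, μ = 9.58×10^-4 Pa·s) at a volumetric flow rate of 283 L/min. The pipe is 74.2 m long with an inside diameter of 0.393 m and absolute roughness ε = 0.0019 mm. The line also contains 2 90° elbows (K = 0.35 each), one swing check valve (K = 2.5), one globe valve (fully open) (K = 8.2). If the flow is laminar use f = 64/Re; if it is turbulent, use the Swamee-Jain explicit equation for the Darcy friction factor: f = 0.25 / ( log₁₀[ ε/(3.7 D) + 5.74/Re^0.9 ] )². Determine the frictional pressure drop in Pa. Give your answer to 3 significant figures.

Q = 283 L/min = 283/60000 = 0.004717 m³/s.
Cross-sectional area A = πD²/4 = π(0.393)²/4 = 0.1213 m²; mean velocity V = Q/A = 0.004717/0.1213 = 0.03888 m/s.
Reynolds number Re = ρVD/μ = 1030 · 0.03888 · 0.393 / 0.000958 = 1.643e+04.
Re > 4000 → turbulent. Relative roughness ε/D = 1.9e-06/0.393 = 4.83e-06. Swamee-Jain: f = 0.25/(log₁₀[4.83e-06/3.7 + 5.74/1.643e+04^0.9])² = 0.25/(log₁₀[1.31e-06 + 0.000922])² = 0.25/(-3.035)² = 0.02715.
Total minor-loss coefficient ΣK = 2·0.35 + 1·2.5 + 1·8.2 = 11.4.
ΔP = [f·L/D + ΣK]·(ρV²/2) = [0.02715·74.2/0.393 + 11.4]·(1030·0.03888²/2) = [5.126 + 11.4]·0.7786 = 12.87 Pa.

ΔP ≈ 12.9 Pa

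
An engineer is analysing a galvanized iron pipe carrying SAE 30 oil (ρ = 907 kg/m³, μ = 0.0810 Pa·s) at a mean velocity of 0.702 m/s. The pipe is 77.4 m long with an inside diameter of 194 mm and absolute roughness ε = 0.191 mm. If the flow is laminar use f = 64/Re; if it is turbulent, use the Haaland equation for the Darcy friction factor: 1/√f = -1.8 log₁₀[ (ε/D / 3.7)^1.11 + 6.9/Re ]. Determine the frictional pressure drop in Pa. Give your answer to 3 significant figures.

Reynolds number Re = ρVD/μ = 907 · 0.702 · 0.194 / 0.081 = 1525.
Re < 2300 → laminar flow, so f = 64/Re = 64/1525 = 0.04197 (the turbulent correlation is not needed).
Darcy-Weisbach: ΔP = f(L/D)(ρV²/2) = 0.04197·(77.4/0.194)·(907·0.702²/2) = 0.04197·399·223.5 = 3742 Pa.

ΔP ≈ 3740 Pa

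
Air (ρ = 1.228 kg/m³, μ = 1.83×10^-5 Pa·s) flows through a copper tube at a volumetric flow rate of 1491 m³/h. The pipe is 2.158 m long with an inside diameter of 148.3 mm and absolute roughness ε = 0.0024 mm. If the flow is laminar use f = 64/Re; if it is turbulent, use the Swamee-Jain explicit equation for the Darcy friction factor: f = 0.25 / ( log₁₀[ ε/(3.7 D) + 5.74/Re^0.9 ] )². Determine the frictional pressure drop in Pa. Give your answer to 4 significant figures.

Q = 1491 m³/h = 1491/3600 = 0.4142 m³/s.
Cross-sectional area A = πD²/4 = π(0.1483)²/4 = 0.01727 m²; mean velocity V = Q/A = 0.4142/0.01727 = 23.98 m/s.
Reynolds number Re = ρVD/μ = 1.228 · 23.98 · 0.1483 / 1.83e-05 = 2.386e+05.
Re > 4000 → turbulent. Relative roughness ε/D = 2.4e-06/0.1483 = 1.62e-05. Swamee-Jain: f = 0.25/(log₁₀[1.62e-05/3.7 + 5.74/2.386e+05^0.9])² = 0.25/(log₁₀[4.37e-06 + 8.3e-05])² = 0.25/(-4.059)² = 0.01518.
Darcy-Weisbach: ΔP = f(L/D)(ρV²/2) = 0.01518·(2.158/0.1483)·(1.228·23.98²/2) = 0.01518·14.55·353 = 77.96 Pa.

ΔP ≈ 77.96 Pa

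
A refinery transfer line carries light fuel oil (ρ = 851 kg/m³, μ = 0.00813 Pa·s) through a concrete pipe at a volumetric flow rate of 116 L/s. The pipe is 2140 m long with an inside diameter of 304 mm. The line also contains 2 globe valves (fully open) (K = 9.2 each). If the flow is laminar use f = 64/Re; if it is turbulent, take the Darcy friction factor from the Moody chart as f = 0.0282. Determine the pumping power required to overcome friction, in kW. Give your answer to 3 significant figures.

Q = 116 L/s = 116/1000 = 0.116 m³/s.
Cross-sectional area A = πD²/4 = π(0.304)²/4 = 0.07258 m²; mean velocity V = Q/A = 0.116/0.07258 = 1.598 m/s.
Reynolds number Re = ρVD/μ = 851 · 1.598 · 0.304 / 0.00813 = 5.085e+04.
Re > 4000 → turbulent; use the Moody-chart value f = 0.0282.
Total minor-loss coefficient ΣK = 2·9.2 = 18.4.
ΔP = [f·L/D + ΣK]·(ρV²/2) = [0.0282·2140/0.304 + 18.4]·(851·1.598²/2) = [198.5 + 18.4]·1087 = 2.357e+05 Pa.
Pumping power P = QΔP = 0.116·2.357e+05 = 27350 W = 27.3 kW.

P ≈ 27.3 kW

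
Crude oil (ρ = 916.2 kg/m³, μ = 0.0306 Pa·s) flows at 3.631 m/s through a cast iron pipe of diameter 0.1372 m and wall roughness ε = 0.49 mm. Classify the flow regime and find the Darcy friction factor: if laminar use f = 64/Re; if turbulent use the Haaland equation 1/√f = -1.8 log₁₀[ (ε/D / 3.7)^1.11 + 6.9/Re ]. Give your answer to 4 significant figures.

f ≈ 0.03340

Re = ρVD/μ = 916.2·3.631·0.1372/0.0306 = 1.492e+04.
Re > 4000 → turbulent. ε/D = 0.00049/0.1372 = 0.00357; Haaland: 1/√f = -1.8 log₁₀[0.00045 + 0.000463] = 5.472, so f = 0.0334.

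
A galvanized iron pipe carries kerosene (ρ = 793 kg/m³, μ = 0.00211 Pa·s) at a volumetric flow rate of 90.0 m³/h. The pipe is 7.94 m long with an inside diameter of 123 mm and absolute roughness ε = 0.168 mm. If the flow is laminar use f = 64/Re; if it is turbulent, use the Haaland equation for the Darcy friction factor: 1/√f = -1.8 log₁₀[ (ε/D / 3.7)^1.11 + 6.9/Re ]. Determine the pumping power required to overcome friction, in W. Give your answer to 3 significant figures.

Q = 90.0 m³/h = 90.0/3600 = 0.025 m³/s.
Cross-sectional area A = πD²/4 = π(0.123)²/4 = 0.01188 m²; mean velocity V = Q/A = 0.025/0.01188 = 2.104 m/s.
Reynolds number Re = ρVD/μ = 793 · 2.104 · 0.123 / 0.00211 = 9.726e+04.
Re > 4000 → turbulent. Relative roughness ε/D = 0.000168/0.123 = 0.00137. Haaland: 1/√f = -1.8 log₁₀[(0.00137/3.7)^1.11 + 6.9/9.726e+04] = -1.8 log₁₀[0.000155 + 7.09e-05] = 6.564, so f = 0.02321.
Darcy-Weisbach: ΔP = f(L/D)(ρV²/2) = 0.02321·(7.94/0.123)·(793·2.104²/2) = 0.02321·64.55·1755 = 2630 Pa.
Pumping power P = QΔP = 0.025·2630 = 65.75 W = 65.7 W.

P ≈ 65.7 W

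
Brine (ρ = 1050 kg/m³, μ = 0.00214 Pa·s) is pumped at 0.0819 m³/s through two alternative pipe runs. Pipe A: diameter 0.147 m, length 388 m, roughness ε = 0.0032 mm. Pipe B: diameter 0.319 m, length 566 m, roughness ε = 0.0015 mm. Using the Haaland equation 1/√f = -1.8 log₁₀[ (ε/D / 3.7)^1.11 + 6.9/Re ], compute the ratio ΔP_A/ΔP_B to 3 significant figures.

ΔP_A/ΔP_B ≈ 28.8

Pipe A: V = Q/A = 0.0819/0.01697 = 4.826 m/s; Re = 3.481e+05; ε/D = 2.18e-05; Haaland → f = 0.01415; ΔP_A = f(L/D)(ρV²/2) = 4.567e+05 Pa.
Pipe B: V = Q/A = 0.0819/0.07992 = 1.025 m/s; Re = 1.604e+05; ε/D = 4.7e-06; Haaland → f = 0.01621; ΔP_B = f(L/D)(ρV²/2) = 1.586e+04 Pa.
ΔP_A/ΔP_B = 4.567e+05/1.586e+04 = 28.8.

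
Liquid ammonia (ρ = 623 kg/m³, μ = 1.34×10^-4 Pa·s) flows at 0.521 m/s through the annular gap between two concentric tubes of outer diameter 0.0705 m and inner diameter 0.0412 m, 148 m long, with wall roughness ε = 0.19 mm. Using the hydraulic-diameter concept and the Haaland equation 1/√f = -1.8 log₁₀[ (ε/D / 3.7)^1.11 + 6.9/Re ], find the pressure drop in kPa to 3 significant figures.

ΔP ≈ 14.5 kPa

Hydraulic diameter D_h = 4A/P = D_o - D_i = 0.0705 - 0.0412 = 0.0293 m.
Re = ρVD_h/μ = 623·0.521·0.0293/0.000134 = 7.097e+04.
ε/D_h = 0.00019/0.0293 = 0.00648; Haaland gives 1/√f = -1.8 log₁₀[0.000872+9.72e-05] = 5.424, so f = 0.03398.
ΔP = f(L/D_h)(ρV²/2) = 0.03398·148/0.0293·84.55 = 1.451e+04 Pa.
ΔP = 14.5 kPa.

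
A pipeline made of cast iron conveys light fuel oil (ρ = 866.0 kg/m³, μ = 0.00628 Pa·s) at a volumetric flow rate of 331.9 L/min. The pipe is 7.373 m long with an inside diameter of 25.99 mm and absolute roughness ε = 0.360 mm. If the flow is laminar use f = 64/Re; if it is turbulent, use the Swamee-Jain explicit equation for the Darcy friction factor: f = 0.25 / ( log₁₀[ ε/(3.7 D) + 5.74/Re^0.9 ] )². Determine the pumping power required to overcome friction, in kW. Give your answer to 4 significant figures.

Q = 331.9 L/min = 331.9/60000 = 0.005532 m³/s.
Cross-sectional area A = πD²/4 = π(0.02599)²/4 = 0.0005305 m²; mean velocity V = Q/A = 0.005532/0.0005305 = 10.43 m/s.
Reynolds number Re = ρVD/μ = 866 · 10.43 · 0.02599 / 0.00628 = 3.737e+04.
Re > 4000 → turbulent. Relative roughness ε/D = 0.00036/0.02599 = 0.0139. Swamee-Jain: f = 0.25/(log₁₀[0.0139/3.7 + 5.74/3.737e+04^0.9])² = 0.25/(log₁₀[0.00374 + 0.00044])² = 0.25/(-2.378)² = 0.04419.
Darcy-Weisbach: ΔP = f(L/D)(ρV²/2) = 0.04419·(7.373/0.02599)·(866·10.43²/2) = 0.04419·283.7·4.708e+04 = 5.902e+05 Pa.
Pumping power P = QΔP = 0.005532·5.902e+05 = 3264.8 W = 3.265 kW.

P ≈ 3.265 kW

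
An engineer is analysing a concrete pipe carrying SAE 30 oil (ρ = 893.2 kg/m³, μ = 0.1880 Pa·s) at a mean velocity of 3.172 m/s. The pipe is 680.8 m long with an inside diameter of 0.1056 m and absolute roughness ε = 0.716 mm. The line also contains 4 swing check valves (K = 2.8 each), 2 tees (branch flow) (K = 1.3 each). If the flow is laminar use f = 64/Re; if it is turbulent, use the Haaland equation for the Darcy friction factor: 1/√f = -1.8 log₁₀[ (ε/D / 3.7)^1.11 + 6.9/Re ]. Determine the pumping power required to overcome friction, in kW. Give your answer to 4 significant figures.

Reynolds number Re = ρVD/μ = 893.2 · 3.172 · 0.1056 / 0.188 = 1591.
Re < 2300 → laminar flow, so f = 64/Re = 64/1591 = 0.04022 (the turbulent correlation is not needed).
Total minor-loss coefficient ΣK = 4·2.8 + 2·1.3 = 13.8.
ΔP = [f·L/D + ΣK]·(ρV²/2) = [0.04022·680.8/0.1056 + 13.8]·(893.2·3.172²/2) = [259.3 + 13.8]·4494 = 1.227e+06 Pa.
Q = V·A = 3.172·0.008758 = 0.02778 m³/s.
Pumping power P = QΔP = 0.02778·1.227e+06 = 34088 W = 34.09 kW.

P ≈ 34.09 kW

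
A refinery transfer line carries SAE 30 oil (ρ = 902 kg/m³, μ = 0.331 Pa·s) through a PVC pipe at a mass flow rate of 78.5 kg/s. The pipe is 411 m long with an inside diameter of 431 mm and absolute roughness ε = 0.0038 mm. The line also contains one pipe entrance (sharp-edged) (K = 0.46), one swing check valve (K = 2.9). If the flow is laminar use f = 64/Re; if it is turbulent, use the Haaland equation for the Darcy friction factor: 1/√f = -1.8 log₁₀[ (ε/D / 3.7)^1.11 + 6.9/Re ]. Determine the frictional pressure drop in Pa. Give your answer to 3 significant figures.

A = πD²/4 = π(0.431)²/4 = 0.1459 m²; mean velocity V = ṁ/(ρA) = 78.5/(902 · 0.1459) = 0.5965 m/s.
Reynolds number Re = ρVD/μ = 902 · 0.5965 · 0.431 / 0.331 = 700.6.
Re < 2300 → laminar flow, so f = 64/Re = 64/700.6 = 0.09135 (the turbulent correlation is not needed).
Total minor-loss coefficient ΣK = 1·0.46 + 1·2.9 = 3.36.
ΔP = [f·L/D + ΣK]·(ρV²/2) = [0.09135·411/0.431 + 3.36]·(902·0.5965²/2) = [87.11 + 3.36]·160.5 = 1.452e+04 Pa.

ΔP ≈ 14500 Pa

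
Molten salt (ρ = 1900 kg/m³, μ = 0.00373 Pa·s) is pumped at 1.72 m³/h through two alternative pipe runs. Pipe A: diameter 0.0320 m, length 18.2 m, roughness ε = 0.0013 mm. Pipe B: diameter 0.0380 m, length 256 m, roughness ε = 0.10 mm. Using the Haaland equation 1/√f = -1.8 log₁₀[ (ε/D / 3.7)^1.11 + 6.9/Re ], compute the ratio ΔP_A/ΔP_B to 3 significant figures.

Pipe A: V = Q/A = 0.0004778/0.0008042 = 0.5941 m/s; Re = 9683; ε/D = 4.06e-05; Haaland → f = 0.0312; ΔP_A = f(L/D)(ρV²/2) = 5949 Pa.
Pipe B: V = Q/A = 0.0004778/0.001134 = 0.4213 m/s; Re = 8154; ε/D = 0.00263; Haaland → f = 0.03588; ΔP_B = f(L/D)(ρV²/2) = 4.075e+04 Pa.
ΔP_A/ΔP_B = 5949/4.075e+04 = 0.146.

ΔP_A/ΔP_B ≈ 0.146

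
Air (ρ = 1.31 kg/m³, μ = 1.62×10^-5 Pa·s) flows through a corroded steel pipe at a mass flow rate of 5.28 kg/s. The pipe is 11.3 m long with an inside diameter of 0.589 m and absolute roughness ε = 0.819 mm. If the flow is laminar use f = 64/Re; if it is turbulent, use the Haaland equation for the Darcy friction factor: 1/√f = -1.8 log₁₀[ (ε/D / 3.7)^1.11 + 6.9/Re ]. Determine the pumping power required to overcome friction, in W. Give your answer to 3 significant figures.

A = πD²/4 = π(0.589)²/4 = 0.2725 m²; mean velocity V = ṁ/(ρA) = 5.28/(1.31 · 0.2725) = 14.79 m/s.
Reynolds number Re = ρVD/μ = 1.31 · 14.79 · 0.589 / 1.62e-05 = 7.046e+05.
Re > 4000 → turbulent. Relative roughness ε/D = 0.000819/0.589 = 0.00139. Haaland: 1/√f = -1.8 log₁₀[(0.00139/3.7)^1.11 + 6.9/7.046e+05] = -1.8 log₁₀[0.000158 + 9.79e-06] = 6.796, so f = 0.02165.
Darcy-Weisbach: ΔP = f(L/D)(ρV²/2) = 0.02165·(11.3/0.589)·(1.31·14.79²/2) = 0.02165·19.19·143.3 = 59.53 Pa.
Q = ṁ/ρ = 5.28/1.31 = 4.031 m³/s.
Pumping power P = QΔP = 4.031·59.53 = 240.0 W = 240 W.

P ≈ 240 W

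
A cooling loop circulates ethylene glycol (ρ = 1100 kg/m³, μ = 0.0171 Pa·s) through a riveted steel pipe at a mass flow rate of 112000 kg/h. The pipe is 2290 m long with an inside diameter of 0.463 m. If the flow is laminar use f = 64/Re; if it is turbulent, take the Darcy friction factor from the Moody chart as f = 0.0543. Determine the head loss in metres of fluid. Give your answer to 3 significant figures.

ṁ = 112000 kg/h = 112000/3600 = 31.11 kg/s.
A = πD²/4 = π(0.463)²/4 = 0.1684 m²; mean velocity V = ṁ/(ρA) = 31.11/(1100 · 0.1684) = 0.168 m/s.
Reynolds number Re = ρVD/μ = 1100 · 0.168 · 0.463 / 0.0171 = 5003.
Re > 4000 → turbulent; use the Moody-chart value f = 0.0543.
Darcy-Weisbach: ΔP = f(L/D)(ρV²/2) = 0.0543·(2290/0.463)·(1100·0.168²/2) = 0.0543·4946·15.52 = 4168 Pa.
Head loss h_f = ΔP/(ρg) = 4168/(1100·9.81) = 0.386 m.

h_f ≈ 0.386 m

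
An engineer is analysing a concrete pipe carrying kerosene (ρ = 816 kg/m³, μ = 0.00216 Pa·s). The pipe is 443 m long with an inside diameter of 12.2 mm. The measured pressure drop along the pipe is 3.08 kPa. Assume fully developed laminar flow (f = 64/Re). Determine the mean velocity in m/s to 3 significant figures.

For laminar flow, f = 64/Re with Re = ρVD/μ, so Darcy-Weisbach reduces to ΔP = 32μLV/D². Solving for V: V = ΔP·D²/(32μL) = 3080·(0.0122)²/(32·0.00216·443) = 0.01497 m/s.
Check: Re = ρVD/μ = 816·0.01497·0.0122/0.00216 = 69 < 2300, so the laminar assumption holds.

V ≈ 0.0150 m/s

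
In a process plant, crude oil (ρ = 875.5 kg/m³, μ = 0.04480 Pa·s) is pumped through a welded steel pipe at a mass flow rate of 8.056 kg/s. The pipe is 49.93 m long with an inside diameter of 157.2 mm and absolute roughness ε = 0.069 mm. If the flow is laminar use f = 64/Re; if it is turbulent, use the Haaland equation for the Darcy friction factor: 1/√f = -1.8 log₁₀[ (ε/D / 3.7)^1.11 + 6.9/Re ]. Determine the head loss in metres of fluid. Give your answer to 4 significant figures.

h_f ≈ 0.1599 m

A = πD²/4 = π(0.1572)²/4 = 0.01941 m²; mean velocity V = ṁ/(ρA) = 8.056/(875.5 · 0.01941) = 0.4741 m/s.
Reynolds number Re = ρVD/μ = 875.5 · 0.4741 · 0.1572 / 0.0448 = 1456.
Re < 2300 → laminar flow, so f = 64/Re = 64/1456 = 0.04394 (the turbulent correlation is not needed).
Darcy-Weisbach: ΔP = f(L/D)(ρV²/2) = 0.04394·(49.93/0.1572)·(875.5·0.4741²/2) = 0.04394·317.6·98.39 = 1373 Pa.
Head loss h_f = ΔP/(ρg) = 1373/(875.5·9.81) = 0.1599 m.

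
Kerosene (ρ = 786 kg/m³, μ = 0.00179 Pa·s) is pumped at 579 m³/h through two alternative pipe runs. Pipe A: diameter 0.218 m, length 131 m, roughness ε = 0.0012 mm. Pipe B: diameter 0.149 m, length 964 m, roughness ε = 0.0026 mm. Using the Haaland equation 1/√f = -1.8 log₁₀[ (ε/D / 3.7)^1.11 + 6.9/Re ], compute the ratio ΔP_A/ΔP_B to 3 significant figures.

Pipe A: V = Q/A = 0.1608/0.03733 = 4.309 m/s; Re = 4.125e+05; ε/D = 5.5e-06; Haaland → f = 0.01358; ΔP_A = f(L/D)(ρV²/2) = 5.953e+04 Pa.
Pipe B: V = Q/A = 0.1608/0.01744 = 9.224 m/s; Re = 6.035e+05; ε/D = 1.74e-05; Haaland → f = 0.01287; ΔP_B = f(L/D)(ρV²/2) = 2.783e+06 Pa.
ΔP_A/ΔP_B = 5.953e+04/2.783e+06 = 0.0214.

ΔP_A/ΔP_B ≈ 0.0214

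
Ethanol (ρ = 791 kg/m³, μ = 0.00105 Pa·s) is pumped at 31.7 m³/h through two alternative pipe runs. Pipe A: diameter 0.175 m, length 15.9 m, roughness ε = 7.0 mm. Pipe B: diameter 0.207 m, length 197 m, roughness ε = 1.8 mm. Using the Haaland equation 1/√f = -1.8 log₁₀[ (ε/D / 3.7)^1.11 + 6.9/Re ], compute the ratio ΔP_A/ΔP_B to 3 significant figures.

ΔP_A/ΔP_B ≈ 0.324

Pipe A: V = Q/A = 0.008806/0.02405 = 0.3661 m/s; Re = 4.826e+04; ε/D = 0.04; Haaland → f = 0.06536; ΔP_A = f(L/D)(ρV²/2) = 314.8 Pa.
Pipe B: V = Q/A = 0.008806/0.03365 = 0.2617 m/s; Re = 4.08e+04; ε/D = 0.0087; Haaland → f = 0.0377; ΔP_B = f(L/D)(ρV²/2) = 971.6 Pa.
ΔP_A/ΔP_B = 314.8/971.6 = 0.324.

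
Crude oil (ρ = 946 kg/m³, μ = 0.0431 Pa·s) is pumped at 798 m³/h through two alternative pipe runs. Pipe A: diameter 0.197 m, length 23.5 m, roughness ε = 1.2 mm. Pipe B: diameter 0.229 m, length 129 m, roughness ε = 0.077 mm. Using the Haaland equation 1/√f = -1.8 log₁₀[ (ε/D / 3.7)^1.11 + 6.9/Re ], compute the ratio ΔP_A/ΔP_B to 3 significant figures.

ΔP_A/ΔP_B ≈ 0.544

Pipe A: V = Q/A = 0.2217/0.03048 = 7.272 m/s; Re = 3.145e+04; ε/D = 0.00609; Haaland → f = 0.03462; ΔP_A = f(L/D)(ρV²/2) = 1.033e+05 Pa.
Pipe B: V = Q/A = 0.2217/0.04119 = 5.382 m/s; Re = 2.705e+04; ε/D = 0.000336; Haaland → f = 0.02461; ΔP_B = f(L/D)(ρV²/2) = 1.9e+05 Pa.
ΔP_A/ΔP_B = 1.033e+05/1.9e+05 = 0.544.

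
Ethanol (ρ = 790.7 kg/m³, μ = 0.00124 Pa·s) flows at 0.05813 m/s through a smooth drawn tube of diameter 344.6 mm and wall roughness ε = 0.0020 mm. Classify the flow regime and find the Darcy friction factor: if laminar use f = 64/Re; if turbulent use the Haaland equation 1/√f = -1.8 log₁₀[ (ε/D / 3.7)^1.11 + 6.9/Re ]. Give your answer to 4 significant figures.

Re = ρVD/μ = 790.7·0.05813·0.3446/0.00124 = 1.277e+04.
Re > 4000 → turbulent. ε/D = 2e-06/0.3446 = 5.8e-06; Haaland: 1/√f = -1.8 log₁₀[3.61e-07 + 0.00054] = 5.881, so f = 0.02891.

f ≈ 0.02891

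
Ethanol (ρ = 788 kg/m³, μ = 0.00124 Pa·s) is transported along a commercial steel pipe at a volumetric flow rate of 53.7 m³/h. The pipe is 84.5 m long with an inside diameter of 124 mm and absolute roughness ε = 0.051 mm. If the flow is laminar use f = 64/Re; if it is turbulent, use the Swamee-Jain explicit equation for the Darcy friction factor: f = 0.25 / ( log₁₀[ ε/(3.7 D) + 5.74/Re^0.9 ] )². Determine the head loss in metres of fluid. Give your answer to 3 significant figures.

h_f ≈ 1.06 m

Q = 53.7 m³/h = 53.7/3600 = 0.01492 m³/s.
Cross-sectional area A = πD²/4 = π(0.124)²/4 = 0.01208 m²; mean velocity V = Q/A = 0.01492/0.01208 = 1.235 m/s.
Reynolds number Re = ρVD/μ = 788 · 1.235 · 0.124 / 0.00124 = 9.733e+04.
Re > 4000 → turbulent. Relative roughness ε/D = 5.1e-05/0.124 = 0.000411. Swamee-Jain: f = 0.25/(log₁₀[0.000411/3.7 + 5.74/9.733e+04^0.9])² = 0.25/(log₁₀[0.000111 + 0.000186])² = 0.25/(-3.527)² = 0.0201.
Darcy-Weisbach: ΔP = f(L/D)(ρV²/2) = 0.0201·(84.5/0.124)·(788·1.235²/2) = 0.0201·681.5·601.1 = 8232 Pa.
Head loss h_f = ΔP/(ρg) = 8232/(788·9.81) = 1.06 m.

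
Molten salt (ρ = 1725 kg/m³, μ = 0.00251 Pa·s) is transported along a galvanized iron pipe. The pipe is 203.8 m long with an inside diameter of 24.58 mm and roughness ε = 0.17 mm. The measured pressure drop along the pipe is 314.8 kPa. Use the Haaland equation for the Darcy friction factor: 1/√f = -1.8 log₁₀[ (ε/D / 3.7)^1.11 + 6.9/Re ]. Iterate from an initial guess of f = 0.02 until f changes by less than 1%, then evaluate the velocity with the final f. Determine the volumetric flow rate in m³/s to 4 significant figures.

Rearranging Darcy-Weisbach: V = √(2·ΔP·D/(f·L·ρ)). With ε/D = 0.00017/0.02458 = 0.00692, iterate starting from f = 0.02:
  f = 0.02 → V = √(2·3.148e+05·0.02458/(0.02·203.8·1725)) = 1.484 m/s; Re = ρVD/μ = 2.506e+04; f → 0.03628
  f = 0.03628 → V = 1.101 m/s; Re = 1.861e+04; f → 0.03712
  f = 0.03712 → V = 1.089 m/s; Re = 1.84e+04; f → 0.03715
Converged (Δf/f < 1%). With the final f = 0.03715: V = √(2·3.148e+05·0.02458/(0.03715·203.8·1725)) = 1.088 m/s.
Q = V·A = 1.088·(π/4·0.02458²) = 0.0005165 m³/s = 5.165×10^-4 m³/s.

Q ≈ 5.165×10^-4 m³/s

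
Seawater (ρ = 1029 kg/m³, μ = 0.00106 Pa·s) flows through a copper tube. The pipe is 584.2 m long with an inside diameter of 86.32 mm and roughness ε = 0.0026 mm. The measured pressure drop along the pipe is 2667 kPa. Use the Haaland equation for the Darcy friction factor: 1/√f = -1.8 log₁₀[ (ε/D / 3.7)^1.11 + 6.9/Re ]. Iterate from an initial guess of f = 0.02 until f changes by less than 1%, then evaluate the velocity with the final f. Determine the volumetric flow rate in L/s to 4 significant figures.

Rearranging Darcy-Weisbach: V = √(2·ΔP·D/(f·L·ρ)). With ε/D = 2.6e-06/0.08632 = 3.01e-05, iterate starting from f = 0.02:
  f = 0.02 → V = √(2·2.667e+06·0.08632/(0.02·584.2·1029)) = 6.188 m/s; Re = ρVD/μ = 5.186e+05; f → 0.01335
  f = 0.01335 → V = 7.575 m/s; Re = 6.347e+05; f → 0.01295
  f = 0.01295 → V = 7.691 m/s; Re = 6.445e+05; f → 0.01292
Converged (Δf/f < 1%). With the final f = 0.01292: V = √(2·2.667e+06·0.08632/(0.01292·584.2·1029)) = 7.7 m/s.
Q = V·A = 7.7·(π/4·0.08632²) = 0.04506 m³/s = 45.06 L/s.

Q ≈ 45.06 L/s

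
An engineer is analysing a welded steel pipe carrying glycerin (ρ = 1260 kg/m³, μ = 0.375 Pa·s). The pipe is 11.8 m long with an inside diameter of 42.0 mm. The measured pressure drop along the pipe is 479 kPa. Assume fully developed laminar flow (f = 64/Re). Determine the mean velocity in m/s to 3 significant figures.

For laminar flow, f = 64/Re with Re = ρVD/μ, so Darcy-Weisbach reduces to ΔP = 32μLV/D². Solving for V: V = ΔP·D²/(32μL) = 4.79e+05·(0.042)²/(32·0.375·11.8) = 5.967 m/s.
Check: Re = ρVD/μ = 1260·5.967·0.042/0.375 = 842.1 < 2300, so the laminar assumption holds.

V ≈ 5.97 m/s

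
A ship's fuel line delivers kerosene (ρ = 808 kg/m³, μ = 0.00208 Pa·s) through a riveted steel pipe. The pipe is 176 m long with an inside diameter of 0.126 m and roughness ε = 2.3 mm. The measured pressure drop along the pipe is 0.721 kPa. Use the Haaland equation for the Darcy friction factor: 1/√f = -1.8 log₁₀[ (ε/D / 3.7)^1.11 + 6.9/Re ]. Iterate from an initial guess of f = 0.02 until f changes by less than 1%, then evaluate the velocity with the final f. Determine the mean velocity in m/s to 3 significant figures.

Rearranging Darcy-Weisbach: V = √(2·ΔP·D/(f·L·ρ)). With ε/D = 0.0023/0.126 = 0.0183, iterate starting from f = 0.02:
  f = 0.02 → V = √(2·721·0.126/(0.02·176·808)) = 0.2527 m/s; Re = ρVD/μ = 1.237e+04; f → 0.05017
  f = 0.05017 → V = 0.1596 m/s; Re = 7811; f → 0.05186
  f = 0.05186 → V = 0.157 m/s; Re = 7683; f → 0.05193
Converged (Δf/f < 1%). With the final f = 0.05193: V = √(2·721·0.126/(0.05193·176·808)) = 0.1569 m/s.

V ≈ 0.157 m/s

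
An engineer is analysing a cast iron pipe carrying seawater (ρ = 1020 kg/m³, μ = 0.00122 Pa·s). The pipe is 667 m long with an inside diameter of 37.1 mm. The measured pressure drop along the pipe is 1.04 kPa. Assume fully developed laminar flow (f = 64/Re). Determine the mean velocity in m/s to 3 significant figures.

V ≈ 0.0550 m/s

For laminar flow, f = 64/Re with Re = ρVD/μ, so Darcy-Weisbach reduces to ΔP = 32μLV/D². Solving for V: V = ΔP·D²/(32μL) = 1040·(0.0371)²/(32·0.00122·667) = 0.05497 m/s.
Check: Re = ρVD/μ = 1020·0.05497·0.0371/0.00122 = 1705 < 2300, so the laminar assumption holds.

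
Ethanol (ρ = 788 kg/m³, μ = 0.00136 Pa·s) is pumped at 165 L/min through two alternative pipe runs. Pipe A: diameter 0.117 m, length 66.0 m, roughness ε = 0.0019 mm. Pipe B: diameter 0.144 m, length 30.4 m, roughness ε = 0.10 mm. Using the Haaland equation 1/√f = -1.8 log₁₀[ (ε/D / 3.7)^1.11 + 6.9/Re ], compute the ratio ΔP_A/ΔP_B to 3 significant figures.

ΔP_A/ΔP_B ≈ 5.60

Pipe A: V = Q/A = 0.00275/0.01075 = 0.2558 m/s; Re = 1.734e+04; ε/D = 1.62e-05; Haaland → f = 0.02672; ΔP_A = f(L/D)(ρV²/2) = 388.5 Pa.
Pipe B: V = Q/A = 0.00275/0.01629 = 0.1689 m/s; Re = 1.409e+04; ε/D = 0.000694; Haaland → f = 0.02923; ΔP_B = f(L/D)(ρV²/2) = 69.31 Pa.
ΔP_A/ΔP_B = 388.5/69.31 = 5.60.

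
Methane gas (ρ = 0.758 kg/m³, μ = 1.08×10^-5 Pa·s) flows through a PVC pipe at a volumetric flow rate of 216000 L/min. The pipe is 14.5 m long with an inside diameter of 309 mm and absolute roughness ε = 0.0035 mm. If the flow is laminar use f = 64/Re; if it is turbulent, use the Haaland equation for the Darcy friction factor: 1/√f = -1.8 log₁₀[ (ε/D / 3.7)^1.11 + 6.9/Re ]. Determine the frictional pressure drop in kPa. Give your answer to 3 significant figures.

ΔP ≈ 0.480 kPa

Q = 216000 L/min = 216000/60000 = 3.6 m³/s.
Cross-sectional area A = πD²/4 = π(0.309)²/4 = 0.07499 m²; mean velocity V = Q/A = 3.6/0.07499 = 48.01 m/s.
Reynolds number Re = ρVD/μ = 0.758 · 48.01 · 0.309 / 1.08e-05 = 1.041e+06.
Re > 4000 → turbulent. Relative roughness ε/D = 3.5e-06/0.309 = 1.13e-05. Haaland: 1/√f = -1.8 log₁₀[(1.13e-05/3.7)^1.11 + 6.9/1.041e+06] = -1.8 log₁₀[7.57e-07 + 6.63e-06] = 9.237, so f = 0.01172.
Darcy-Weisbach: ΔP = f(L/D)(ρV²/2) = 0.01172·(14.5/0.309)·(0.758·48.01²/2) = 0.01172·46.93·873.4 = 480.4 Pa.
ΔP = 480.4 Pa = 0.480 kPa.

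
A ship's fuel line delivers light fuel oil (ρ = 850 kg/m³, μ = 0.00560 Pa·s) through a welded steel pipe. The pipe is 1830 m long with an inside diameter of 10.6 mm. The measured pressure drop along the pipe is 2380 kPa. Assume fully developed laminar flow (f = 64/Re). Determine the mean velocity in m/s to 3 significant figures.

For laminar flow, f = 64/Re with Re = ρVD/μ, so Darcy-Weisbach reduces to ΔP = 32μLV/D². Solving for V: V = ΔP·D²/(32μL) = 2.38e+06·(0.0106)²/(32·0.0056·1830) = 0.8155 m/s.
Check: Re = ρVD/μ = 850·0.8155·0.0106/0.0056 = 1312 < 2300, so the laminar assumption holds.

V ≈ 0.815 m/s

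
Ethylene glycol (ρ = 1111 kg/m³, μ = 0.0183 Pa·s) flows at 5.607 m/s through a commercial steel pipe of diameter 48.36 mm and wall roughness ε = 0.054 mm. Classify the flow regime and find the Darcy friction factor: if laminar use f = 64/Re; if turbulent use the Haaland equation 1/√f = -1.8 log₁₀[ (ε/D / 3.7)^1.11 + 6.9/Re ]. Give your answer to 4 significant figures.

f ≈ 0.02895

Re = ρVD/μ = 1111·5.607·0.04836/0.0183 = 1.646e+04.
Re > 4000 → turbulent. ε/D = 5.4e-05/0.04836 = 0.00112; Haaland: 1/√f = -1.8 log₁₀[0.000124 + 0.000419] = 5.878, so f = 0.02895.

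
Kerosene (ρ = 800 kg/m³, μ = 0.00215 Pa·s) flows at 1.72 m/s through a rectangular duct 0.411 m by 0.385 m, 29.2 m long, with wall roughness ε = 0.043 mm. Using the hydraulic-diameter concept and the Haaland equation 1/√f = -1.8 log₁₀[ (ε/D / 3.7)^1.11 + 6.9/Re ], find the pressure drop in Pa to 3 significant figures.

Hydraulic diameter D_h = 4A/P = 4·(0.411·0.385)/(2·(0.411+0.385)) = 0.6329/1.592 = 0.3976 m.
Re = ρVD_h/μ = 800·1.72·0.3976/0.00215 = 2.544e+05.
ε/D_h = 4.3e-05/0.3976 = 0.000108; Haaland gives 1/√f = -1.8 log₁₀[9.27e-06+2.71e-05] = 7.99, so f = 0.01566.
ΔP = f(L/D_h)(ρV²/2) = 0.01566·29.2/0.3976·1183 = 1361 Pa.

ΔP ≈ 1360 Pa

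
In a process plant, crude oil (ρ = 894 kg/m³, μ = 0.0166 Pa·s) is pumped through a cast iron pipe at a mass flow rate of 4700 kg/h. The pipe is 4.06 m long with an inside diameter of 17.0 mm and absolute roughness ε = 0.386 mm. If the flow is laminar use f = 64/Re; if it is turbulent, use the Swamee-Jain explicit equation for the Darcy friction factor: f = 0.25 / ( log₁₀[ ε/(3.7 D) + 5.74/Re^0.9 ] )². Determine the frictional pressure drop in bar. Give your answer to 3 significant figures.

ΔP ≈ 2.57 bar

ṁ = 4700 kg/h = 4700/3600 = 1.306 kg/s.
A = πD²/4 = π(0.017)²/4 = 0.000227 m²; mean velocity V = ṁ/(ρA) = 1.306/(894 · 0.000227) = 6.434 m/s.
Reynolds number Re = ρVD/μ = 894 · 6.434 · 0.017 / 0.0166 = 5890.
Re > 4000 → turbulent. Relative roughness ε/D = 0.000386/0.017 = 0.0227. Swamee-Jain: f = 0.25/(log₁₀[0.0227/3.7 + 5.74/5890^0.9])² = 0.25/(log₁₀[0.00614 + 0.00232])² = 0.25/(-2.073)² = 0.05819.
Darcy-Weisbach: ΔP = f(L/D)(ρV²/2) = 0.05819·(4.06/0.017)·(894·6.434²/2) = 0.05819·238.8·1.85e+04 = 2.571e+05 Pa.
ΔP = 2.571e+05 Pa = 2.57 bar.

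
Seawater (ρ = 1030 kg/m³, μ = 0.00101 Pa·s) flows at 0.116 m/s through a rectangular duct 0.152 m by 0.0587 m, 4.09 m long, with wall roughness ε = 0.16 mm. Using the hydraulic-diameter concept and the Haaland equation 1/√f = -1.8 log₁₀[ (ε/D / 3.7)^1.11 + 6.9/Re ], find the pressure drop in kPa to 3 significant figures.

ΔP ≈ 0.0112 kPa

Hydraulic diameter D_h = 4A/P = 4·(0.152·0.0587)/(2·(0.152+0.0587)) = 0.03569/0.4214 = 0.08469 m.
Re = ρVD_h/μ = 1030·0.116·0.08469/0.00101 = 1.002e+04.
ε/D_h = 0.00016/0.08469 = 0.00189; Haaland gives 1/√f = -1.8 log₁₀[0.000222+0.000689] = 5.473, so f = 0.03338.
ΔP = f(L/D_h)(ρV²/2) = 0.03338·4.09/0.08469·6.93 = 11.17 Pa.
ΔP = 0.0112 kPa.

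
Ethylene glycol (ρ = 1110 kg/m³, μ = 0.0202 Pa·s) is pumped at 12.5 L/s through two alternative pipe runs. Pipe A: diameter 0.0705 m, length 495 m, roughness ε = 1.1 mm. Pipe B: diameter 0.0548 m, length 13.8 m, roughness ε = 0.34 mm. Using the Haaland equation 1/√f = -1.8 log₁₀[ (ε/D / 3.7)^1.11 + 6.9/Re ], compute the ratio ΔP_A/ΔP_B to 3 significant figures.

Pipe A: V = Q/A = 0.0125/0.003904 = 3.202 m/s; Re = 1.241e+04; ε/D = 0.0156; Haaland → f = 0.04774; ΔP_A = f(L/D)(ρV²/2) = 1.908e+06 Pa.
Pipe B: V = Q/A = 0.0125/0.002359 = 5.3 m/s; Re = 1.596e+04; ε/D = 0.0062; Haaland → f = 0.03673; ΔP_B = f(L/D)(ρV²/2) = 1.442e+05 Pa.
ΔP_A/ΔP_B = 1.908e+06/1.442e+05 = 13.2.

ΔP_A/ΔP_B ≈ 13.2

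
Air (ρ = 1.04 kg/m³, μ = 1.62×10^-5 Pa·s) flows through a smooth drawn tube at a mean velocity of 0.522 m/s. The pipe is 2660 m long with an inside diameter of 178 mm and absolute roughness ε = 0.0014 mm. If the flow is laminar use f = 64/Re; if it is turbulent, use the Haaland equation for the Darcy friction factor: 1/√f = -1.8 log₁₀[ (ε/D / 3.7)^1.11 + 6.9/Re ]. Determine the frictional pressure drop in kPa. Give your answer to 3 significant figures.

Reynolds number Re = ρVD/μ = 1.04 · 0.522 · 0.178 / 1.62e-05 = 5965.
Re > 4000 → turbulent. Relative roughness ε/D = 1.4e-06/0.178 = 7.87e-06. Haaland: 1/√f = -1.8 log₁₀[(7.87e-06/3.7)^1.11 + 6.9/5965] = -1.8 log₁₀[5.05e-07 + 0.00116] = 5.286, so f = 0.03579.
Darcy-Weisbach: ΔP = f(L/D)(ρV²/2) = 0.03579·(2660/0.178)·(1.04·0.522²/2) = 0.03579·1.494e+04·0.1417 = 75.78 Pa.
ΔP = 75.78 Pa = 0.0758 kPa.

ΔP ≈ 0.0758 kPa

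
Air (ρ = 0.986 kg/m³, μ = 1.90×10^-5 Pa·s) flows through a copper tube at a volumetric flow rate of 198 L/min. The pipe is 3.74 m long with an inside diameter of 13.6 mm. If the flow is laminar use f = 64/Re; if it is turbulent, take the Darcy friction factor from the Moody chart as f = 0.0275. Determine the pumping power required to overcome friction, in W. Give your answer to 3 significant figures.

Q = 198 L/min = 198/60000 = 0.0033 m³/s.
Cross-sectional area A = πD²/4 = π(0.0136)²/4 = 0.0001453 m²; mean velocity V = Q/A = 0.0033/0.0001453 = 22.72 m/s.
Reynolds number Re = ρVD/μ = 0.986 · 22.72 · 0.0136 / 1.9e-05 = 1.603e+04.
Re > 4000 → turbulent; use the Moody-chart value f = 0.0275.
Darcy-Weisbach: ΔP = f(L/D)(ρV²/2) = 0.0275·(3.74/0.0136)·(0.986·22.72²/2) = 0.0275·275·254.4 = 1924 Pa.
Pumping power P = QΔP = 0.0033·1924 = 6.349 W = 6.35 W.

P ≈ 6.35 W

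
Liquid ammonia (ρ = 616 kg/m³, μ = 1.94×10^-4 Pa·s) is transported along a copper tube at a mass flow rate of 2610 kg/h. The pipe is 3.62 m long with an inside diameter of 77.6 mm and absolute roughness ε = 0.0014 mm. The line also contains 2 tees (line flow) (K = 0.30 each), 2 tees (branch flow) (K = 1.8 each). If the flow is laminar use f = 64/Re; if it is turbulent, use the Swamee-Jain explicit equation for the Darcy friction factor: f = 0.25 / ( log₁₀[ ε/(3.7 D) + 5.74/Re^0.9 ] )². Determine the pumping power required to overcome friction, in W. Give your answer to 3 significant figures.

P ≈ 0.115 W

ṁ = 2610 kg/h = 2610/3600 = 0.725 kg/s.
A = πD²/4 = π(0.0776)²/4 = 0.004729 m²; mean velocity V = ṁ/(ρA) = 0.725/(616 · 0.004729) = 0.2489 m/s.
Reynolds number Re = ρVD/μ = 616 · 0.2489 · 0.0776 / 0.000194 = 6.132e+04.
Re > 4000 → turbulent. Relative roughness ε/D = 1.4e-06/0.0776 = 1.8e-05. Swamee-Jain: f = 0.25/(log₁₀[1.8e-05/3.7 + 5.74/6.132e+04^0.9])² = 0.25/(log₁₀[4.88e-06 + 0.000282])² = 0.25/(-3.542)² = 0.01992.
Total minor-loss coefficient ΣK = 2·0.3 + 2·1.8 = 4.2.
ΔP = [f·L/D + ΣK]·(ρV²/2) = [0.01992·3.62/0.0776 + 4.2]·(616·0.2489²/2) = [0.9293 + 4.2]·19.07 = 97.84 Pa.
Q = ṁ/ρ = 0.725/616 = 0.001177 m³/s.
Pumping power P = QΔP = 0.001177·97.84 = 0.1151 W = 0.115 W.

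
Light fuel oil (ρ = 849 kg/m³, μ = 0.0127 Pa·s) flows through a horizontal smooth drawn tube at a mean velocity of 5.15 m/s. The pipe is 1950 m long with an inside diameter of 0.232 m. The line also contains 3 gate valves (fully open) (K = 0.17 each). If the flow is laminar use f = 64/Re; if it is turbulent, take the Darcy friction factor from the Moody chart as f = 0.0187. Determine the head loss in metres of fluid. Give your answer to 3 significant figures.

Reynolds number Re = ρVD/μ = 849 · 5.15 · 0.232 / 0.0127 = 7.987e+04.
Re > 4000 → turbulent; use the Moody-chart value f = 0.0187.
Total minor-loss coefficient ΣK = 3·0.17 = 0.51.
ΔP = [f·L/D + ΣK]·(ρV²/2) = [0.0187·1950/0.232 + 0.51]·(849·5.15²/2) = [157.2 + 0.51]·1.126e+04 = 1.775e+06 Pa.
Head loss h_f = ΔP/(ρg) = 1.775e+06/(849·9.81) = 213 m.

h_f ≈ 213 m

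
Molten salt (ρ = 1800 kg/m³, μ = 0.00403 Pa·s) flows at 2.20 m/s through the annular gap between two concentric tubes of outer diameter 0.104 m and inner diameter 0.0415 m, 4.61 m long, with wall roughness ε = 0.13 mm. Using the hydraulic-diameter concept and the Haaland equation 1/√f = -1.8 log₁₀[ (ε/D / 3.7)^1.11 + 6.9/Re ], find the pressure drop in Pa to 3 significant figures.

Hydraulic diameter D_h = 4A/P = D_o - D_i = 0.104 - 0.0415 = 0.0625 m.
Re = ρVD_h/μ = 1800·2.2·0.0625/0.00403 = 6.141e+04.
ε/D_h = 0.00013/0.0625 = 0.00208; Haaland gives 1/√f = -1.8 log₁₀[0.000247+0.000112] = 6.2, so f = 0.02601.
ΔP = f(L/D_h)(ρV²/2) = 0.02601·4.61/0.0625·4356 = 8357 Pa.

ΔP ≈ 8360 Pa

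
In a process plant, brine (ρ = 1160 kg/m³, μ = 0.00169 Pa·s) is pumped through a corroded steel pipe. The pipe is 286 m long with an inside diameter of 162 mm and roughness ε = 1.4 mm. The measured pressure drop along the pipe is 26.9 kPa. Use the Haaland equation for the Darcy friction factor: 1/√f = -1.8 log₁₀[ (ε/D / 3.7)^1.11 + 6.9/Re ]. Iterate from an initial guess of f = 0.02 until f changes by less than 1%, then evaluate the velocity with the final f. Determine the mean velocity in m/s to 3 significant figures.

Rearranging Darcy-Weisbach: V = √(2·ΔP·D/(f·L·ρ)). With ε/D = 0.0014/0.162 = 0.00864, iterate starting from f = 0.02:
  f = 0.02 → V = √(2·2.69e+04·0.162/(0.02·286·1160)) = 1.146 m/s; Re = ρVD/μ = 1.274e+05; f → 0.03665
  f = 0.03665 → V = 0.8466 m/s; Re = 9.414e+04; f → 0.03682
Converged (Δf/f < 1%). With the final f = 0.03682: V = √(2·2.69e+04·0.162/(0.03682·286·1160)) = 0.8447 m/s.

V ≈ 0.845 m/s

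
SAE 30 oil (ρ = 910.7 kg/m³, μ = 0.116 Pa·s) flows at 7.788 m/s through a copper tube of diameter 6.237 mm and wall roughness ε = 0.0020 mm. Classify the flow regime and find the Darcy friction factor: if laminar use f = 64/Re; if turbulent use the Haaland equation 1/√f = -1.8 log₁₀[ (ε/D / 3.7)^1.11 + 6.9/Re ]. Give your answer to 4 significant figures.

Re = ρVD/μ = 910.7·7.788·0.006237/0.116 = 381.3.
Re < 2300 → laminar, so f = 64/Re = 0.1678 (roughness is irrelevant in laminar flow).

f ≈ 0.1678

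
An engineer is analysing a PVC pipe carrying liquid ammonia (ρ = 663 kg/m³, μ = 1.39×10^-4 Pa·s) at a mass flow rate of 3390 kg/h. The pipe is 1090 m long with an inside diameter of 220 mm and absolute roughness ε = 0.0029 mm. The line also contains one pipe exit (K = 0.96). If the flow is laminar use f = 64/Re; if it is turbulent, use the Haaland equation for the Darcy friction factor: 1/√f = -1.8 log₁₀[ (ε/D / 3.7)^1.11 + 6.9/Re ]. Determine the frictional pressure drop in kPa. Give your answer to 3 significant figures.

ṁ = 3390 kg/h = 3390/3600 = 0.9417 kg/s.
A = πD²/4 = π(0.22)²/4 = 0.03801 m²; mean velocity V = ṁ/(ρA) = 0.9417/(663 · 0.03801) = 0.03736 m/s.
Reynolds number Re = ρVD/μ = 663 · 0.03736 · 0.22 / 0.000139 = 3.921e+04.
Re > 4000 → turbulent. Relative roughness ε/D = 2.9e-06/0.22 = 1.32e-05. Haaland: 1/√f = -1.8 log₁₀[(1.32e-05/3.7)^1.11 + 6.9/3.921e+04] = -1.8 log₁₀[8.96e-07 + 0.000176] = 6.754, so f = 0.02192.
Total minor-loss coefficient ΣK = 1·0.96 = 0.96.
ΔP = [f·L/D + ΣK]·(ρV²/2) = [0.02192·1090/0.22 + 0.96]·(663·0.03736²/2) = [108.6 + 0.96]·0.4628 = 50.71 Pa.
ΔP = 50.71 Pa = 0.0507 kPa.

ΔP ≈ 0.0507 kPa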